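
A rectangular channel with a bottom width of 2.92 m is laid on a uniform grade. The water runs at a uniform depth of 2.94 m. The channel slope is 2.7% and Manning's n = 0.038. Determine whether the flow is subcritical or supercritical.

Flow area A = b·y = 2.92 × 2.94 = 8.585 m². Wetted perimeter P = b + 2y = 2.92 + 2×2.94 = 8.8 m.
Hydraulic radius R = A/P = 8.585/8.8 = 0.9755 m.
V = (1/n) R^(2/3) √S = (1/0.038) × 0.9755^(2/3) × √0.027 = 4.253 m/s. Hydraulic depth D_h = A/T = 8.585/2.92 = 2.94 m.
Froude number Fr = V/√(g·D_h) = 4.253/√(9.81×2.94) = 0.792, which is less than 1, so the flow is subcritical.

subcritical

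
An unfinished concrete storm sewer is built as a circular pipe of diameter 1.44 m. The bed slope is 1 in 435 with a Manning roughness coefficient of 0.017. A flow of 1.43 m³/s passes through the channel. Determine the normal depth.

Manning's equation rearranged: A R^(2/3) = nQ / (1·√S) = 0.017 × 1.43 / (√0.002299) = 0.507.
At y = 0.56 m: A R^(2/3) = 0.2637 — low.
At y = 0.817 m: A R^(2/3) = 0.5074 — matches.

y_n = 0.817 m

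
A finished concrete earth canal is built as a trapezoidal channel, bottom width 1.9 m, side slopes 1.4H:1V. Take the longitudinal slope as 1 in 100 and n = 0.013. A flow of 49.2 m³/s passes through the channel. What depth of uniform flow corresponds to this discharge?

y_n = 1.63 m

Manning's equation rearranged: A R^(2/3) = nQ / (1·√S) = 0.013 × 49.2 / (√0.01) = 6.396.
Try y = 2.01 m: A R^(2/3) = 9.942 — too large.
Try y = 1.13 m: A R^(2/3) = 3.042 — too small.
Try y = 1.63 m: A R^(2/3) = 6.391 — ≈ 6.396.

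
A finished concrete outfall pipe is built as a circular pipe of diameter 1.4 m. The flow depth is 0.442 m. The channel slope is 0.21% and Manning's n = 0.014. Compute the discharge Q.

Q = 0.541 m³/s

For a circular section of diameter D = 1.4 m at depth y = 0.442 m, the central angle is θ = 2 arccos(1 − 2y/D) = 2.387 rad. Then A = (D²/8)(θ − sin θ) = 0.4168 m² and P = Dθ/2 = 1.671 m.
Hydraulic radius R = A/P = 0.4168/1.671 = 0.2495 m.
Manning's equation: Q = (1/n) A R^(2/3) S^(1/2) = (1/0.014) × 0.4168 × 0.2495^(2/3) × 0.0021^(1/2) = 0.541 m³/s.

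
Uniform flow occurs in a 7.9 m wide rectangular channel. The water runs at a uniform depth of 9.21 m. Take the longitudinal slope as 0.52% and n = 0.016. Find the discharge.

Q = 646 m³/s

Flow area A = b·y = 7.9 × 9.21 = 72.76 m². Wetted perimeter P = b + 2y = 7.9 + 2×9.21 = 26.32 m.
Hydraulic radius R = A/P = 72.76/26.32 = 2.764 m.
Manning's equation: Q = (1/n) A R^(2/3) S^(1/2) = (1/0.016) × 72.76 × 2.764^(2/3) × 0.0052^(1/2) = 646 m³/s.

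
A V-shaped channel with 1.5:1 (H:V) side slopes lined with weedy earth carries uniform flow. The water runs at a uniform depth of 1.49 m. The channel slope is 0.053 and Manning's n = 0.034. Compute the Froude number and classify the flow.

supercritical

For a triangular section with side slope z = 1.5: A = zy² = 1.5×1.49² = 3.33 m²; P = 2y√(1+z²) = 2×1.49×1.803 = 5.372 m.
Hydraulic radius R = A/P = 3.33/5.372 = 0.6199 m.
V = (1/n) R^(2/3) √S = (1/0.034) × 0.6199^(2/3) × √0.053 = 4.923 m/s. Hydraulic depth D_h = A/T = 3.33/4.47 = 0.745 m.
Froude number Fr = V/√(g·D_h) = 4.923/√(9.81×0.745) = 1.82, which is greater than 1, so the flow is supercritical.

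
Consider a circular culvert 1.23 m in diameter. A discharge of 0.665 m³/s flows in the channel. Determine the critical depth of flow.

y_c = 0.435 m

At critical depth, Q² T / (g A³) = 1, i.e. A³/T = Q²/g = 0.665²/9.81 = 0.04508.
At y = 0.3 m: A³/T = 0.01069 — short.
At y = 0.489 m: A³/T = 0.07087 — over.
At y = 0.435 m: A³/T = 0.04517 — close enough.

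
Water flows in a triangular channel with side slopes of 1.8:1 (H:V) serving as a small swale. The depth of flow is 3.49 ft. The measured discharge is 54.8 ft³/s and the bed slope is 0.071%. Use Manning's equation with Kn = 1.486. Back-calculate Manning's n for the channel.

For a triangular section with side slope z = 1.8: A = zy² = 1.8×3.49² = 21.92 ft²; P = 2y√(1+z²) = 2×3.49×2.059 = 14.37 ft.
Hydraulic radius R = A/P = 21.92/14.37 = 1.525 ft.
Rearranging Manning's equation: n = (1.486/Q) A R^(2/3) S^(1/2) = (1.486/54.8) × 21.92 × 1.525^(2/3) × √0.00071 = 0.021.

n = 0.021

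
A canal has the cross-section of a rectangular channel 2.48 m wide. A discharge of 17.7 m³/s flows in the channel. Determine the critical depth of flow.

y_c = 1.73 m

For a rectangular channel, critical depth y_c = (q²/g)^(1/3) where q = Q/b = 17.7/2.48 = 7.137 m²/s.
So y_c = (7.137²/9.81)^(1/3) = 1.73 m.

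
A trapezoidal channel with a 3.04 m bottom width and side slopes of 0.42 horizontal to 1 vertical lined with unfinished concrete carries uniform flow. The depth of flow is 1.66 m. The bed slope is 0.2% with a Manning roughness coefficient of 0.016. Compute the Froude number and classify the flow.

With bottom width b = 3.04 m and side slope z = 0.42: A = (b + zy)y = (3.04 + 0.42×1.66)×1.66 = 6.204 m²; P = b + 2y√(1+z²) = 3.04 + 2×1.66×1.085 = 6.641 m.
Hydraulic radius R = A/P = 6.204/6.641 = 0.9342 m.
V = (1/n) R^(2/3) √S = (1/0.016) × 0.9342^(2/3) × √0.002 = 2.671 m/s. Hydraulic depth D_h = A/T = 6.204/4.434 = 1.399 m.
Froude number Fr = V/√(g·D_h) = 2.671/√(9.81×1.399) = 0.721, which is less than 1, so the flow is subcritical.

subcritical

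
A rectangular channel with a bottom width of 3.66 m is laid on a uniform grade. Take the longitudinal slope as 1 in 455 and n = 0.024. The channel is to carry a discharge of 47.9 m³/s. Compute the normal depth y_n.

y_n = 5.43 m

Manning's equation rearranged: A R^(2/3) = nQ / (1·√S) = 0.024 × 47.9 / (√0.002198) = 24.52.
Trying y = 4.58 m: A R^(2/3) = 20.04 — too small.
Trying y = 5.43 m: A R^(2/3) = 24.5 — ≈ 24.52.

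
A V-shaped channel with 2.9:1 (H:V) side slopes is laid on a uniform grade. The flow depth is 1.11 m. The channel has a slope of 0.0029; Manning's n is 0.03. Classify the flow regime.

subcritical

For a triangular section with side slope z = 2.9: A = zy² = 2.9×1.11² = 3.573 m²; P = 2y√(1+z²) = 2×1.11×3.068 = 6.81 m.
Hydraulic radius R = A/P = 3.573/6.81 = 0.5247 m.
V = (1/n) R^(2/3) √S = (1/0.03) × 0.5247^(2/3) × √0.0029 = 1.168 m/s. Hydraulic depth D_h = A/T = 3.573/6.438 = 0.555 m.
Froude number Fr = V/√(g·D_h) = 1.168/√(9.81×0.555) = 0.5, which is less than 1, so the flow is subcritical.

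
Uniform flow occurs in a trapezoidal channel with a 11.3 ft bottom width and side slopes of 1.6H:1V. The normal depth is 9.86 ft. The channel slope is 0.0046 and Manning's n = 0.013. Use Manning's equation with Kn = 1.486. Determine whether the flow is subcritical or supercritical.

With bottom width b = 11.3 ft and side slope z = 1.6: A = (b + zy)y = (11.3 + 1.6×9.86)×9.86 = 267 ft²; P = b + 2y√(1+z²) = 11.3 + 2×9.86×1.887 = 48.51 ft.
Hydraulic radius R = A/P = 267/48.51 = 5.504 ft.
V = (1.486/n) R^(2/3) √S = (1.486/0.013) × 5.504^(2/3) × √0.0046 = 24.17 ft/s. Hydraulic depth D_h = A/T = 267/42.85 = 6.23 ft.
Froude number Fr = V/√(g·D_h) = 24.17/√(32.2×6.23) = 1.71, which is greater than 1, so the flow is supercritical.

supercritical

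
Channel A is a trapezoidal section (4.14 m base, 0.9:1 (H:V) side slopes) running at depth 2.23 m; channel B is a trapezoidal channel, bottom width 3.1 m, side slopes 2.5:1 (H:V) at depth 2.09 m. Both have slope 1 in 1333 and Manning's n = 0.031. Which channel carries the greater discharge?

Channel A: With bottom width b = 4.14 m and side slope z = 0.9: A = (b + zy)y = (4.14 + 0.9×2.23)×2.23 = 13.71 m²; P = b + 2y√(1+z²) = 4.14 + 2×2.23×1.345 = 10.14 m. Hydraulic radius R = A/P = 13.71/10.14 = 1.352 m. Q_A = (1/0.031)·13.71·1.352^(2/3)·√0.0007502 = 14.81 m³/s.
Channel B: With bottom width b = 3.1 m and side slope z = 2.5: A = (b + zy)y = (3.1 + 2.5×2.09)×2.09 = 17.4 m²; P = b + 2y√(1+z²) = 3.1 + 2×2.09×2.693 = 14.35 m. Hydraulic radius R = A/P = 17.4/14.35 = 1.212 m. Q_B = (1/0.031)·17.4·1.212^(2/3)·√0.0007502 = 17.48 m³/s.
Q_A = 14.81 m³/s vs Q_B = 17.48 m³/s, so channel B carries more.

channel B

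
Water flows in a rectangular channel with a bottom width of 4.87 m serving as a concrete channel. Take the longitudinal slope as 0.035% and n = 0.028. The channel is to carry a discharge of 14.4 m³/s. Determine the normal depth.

Manning's equation rearranged: A R^(2/3) = nQ / (1·√S) = 0.028 × 14.4 / (√0.00035) = 21.55.
Try y = 4.37 m: A R^(2/3) = 28.67 — too large.
Try y = 2.97 m: A R^(2/3) = 17.56 — too small.
Try y = 3.48 m: A R^(2/3) = 21.54 — ≈ 21.55.

y_n = 3.48 m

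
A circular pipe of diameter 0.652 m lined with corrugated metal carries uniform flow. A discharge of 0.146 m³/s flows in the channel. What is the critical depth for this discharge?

At critical depth, Q² T / (g A³) = 1, i.e. A³/T = Q²/g = 0.146²/9.81 = 0.002173.
Try y = 0.19 m: A³/T = 0.0008939 — short.
Try y = 0.275 m: A³/T = 0.003721 — over.
Try y = 0.239 m: A³/T = 0.00217 — ≈ 0.002173.

y_c = 0.239 m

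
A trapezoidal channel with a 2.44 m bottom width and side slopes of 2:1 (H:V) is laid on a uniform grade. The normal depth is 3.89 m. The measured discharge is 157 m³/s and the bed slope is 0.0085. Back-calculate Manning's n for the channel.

n = 0.0371

With bottom width b = 2.44 m and side slope z = 2: A = (b + zy)y = (2.44 + 2×3.89)×3.89 = 39.76 m²; P = b + 2y√(1+z²) = 2.44 + 2×3.89×2.236 = 19.84 m.
Hydraulic radius R = A/P = 39.76/19.84 = 2.004 m.
Rearranging Manning's equation: n = (1/Q) A R^(2/3) S^(1/2) = (1/157) × 39.76 × 2.004^(2/3) × √0.0085 = 0.0371.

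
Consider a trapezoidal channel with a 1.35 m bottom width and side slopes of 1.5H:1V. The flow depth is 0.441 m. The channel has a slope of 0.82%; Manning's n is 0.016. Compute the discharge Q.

Q = 2.26 m³/s

With bottom width b = 1.35 m and side slope z = 1.5: A = (b + zy)y = (1.35 + 1.5×0.441)×0.441 = 0.8871 m²; P = b + 2y√(1+z²) = 1.35 + 2×0.441×1.803 = 2.94 m.
Hydraulic radius R = A/P = 0.8871/2.94 = 0.3017 m.
Manning's equation: Q = (1/n) A R^(2/3) S^(1/2) = (1/0.016) × 0.8871 × 0.3017^(2/3) × 0.0082^(1/2) = 2.26 m³/s.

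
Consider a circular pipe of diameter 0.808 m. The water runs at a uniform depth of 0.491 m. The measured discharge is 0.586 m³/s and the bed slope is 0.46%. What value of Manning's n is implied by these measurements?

For a circular section of diameter D = 0.808 m at depth y = 0.491 m, the central angle is θ = 2 arccos(1 − 2y/D) = 3.576 rad. Then A = (D²/8)(θ − sin θ) = 0.3261 m² and P = Dθ/2 = 1.445 m.
Hydraulic radius R = A/P = 0.3261/1.445 = 0.2258 m.
Rearranging Manning's equation: n = (1/Q) A R^(2/3) S^(1/2) = (1/0.586) × 0.3261 × 0.2258^(2/3) × √0.0046 = 0.014.

n = 0.014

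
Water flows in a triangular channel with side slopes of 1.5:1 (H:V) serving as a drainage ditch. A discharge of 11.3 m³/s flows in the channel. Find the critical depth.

At critical depth, Q² T / (g A³) = 1, i.e. A³/T = Q²/g = 11.3²/9.81 = 13.02.
At y = 1.15 m: A³/T = 2.263 — too small.
At y = 1.91 m: A³/T = 28.6 — too large.
At y = 1.63 m: A³/T = 12.94 — matches.

y_c = 1.63 m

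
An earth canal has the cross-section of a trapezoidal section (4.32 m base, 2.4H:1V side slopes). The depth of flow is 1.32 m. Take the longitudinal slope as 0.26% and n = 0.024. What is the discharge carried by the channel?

With bottom width b = 4.32 m and side slope z = 2.4: A = (b + zy)y = (4.32 + 2.4×1.32)×1.32 = 9.884 m²; P = b + 2y√(1+z²) = 4.32 + 2×1.32×2.6 = 11.18 m.
Hydraulic radius R = A/P = 9.884/11.18 = 0.8838 m.
Manning's equation: Q = (1/n) A R^(2/3) S^(1/2) = (1/0.024) × 9.884 × 0.8838^(2/3) × 0.0026^(1/2) = 19.3 m³/s.

Q = 19.3 m³/s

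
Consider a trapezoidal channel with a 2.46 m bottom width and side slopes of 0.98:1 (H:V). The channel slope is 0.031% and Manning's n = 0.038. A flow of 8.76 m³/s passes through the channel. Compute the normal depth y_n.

y_n = 2.84 m

Manning's equation rearranged: A R^(2/3) = nQ / (1·√S) = 0.038 × 8.76 / (√0.00031) = 18.91.
Trying y = 3.57 m: A R^(2/3) = 30.39 — over.
Trying y = 2.14 m: A R^(2/3) = 10.73 — short.
Trying y = 2.84 m: A R^(2/3) = 18.9 — matches.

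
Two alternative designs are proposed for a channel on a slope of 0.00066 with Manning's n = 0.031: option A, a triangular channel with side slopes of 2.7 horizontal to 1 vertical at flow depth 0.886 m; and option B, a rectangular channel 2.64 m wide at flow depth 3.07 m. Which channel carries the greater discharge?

Channel A: For a triangular section with side slope z = 2.7: A = zy² = 2.7×0.886² = 2.119 m²; P = 2y√(1+z²) = 2×0.886×2.879 = 5.102 m. Hydraulic radius R = A/P = 2.119/5.102 = 0.4154 m. Q_A = (1/0.031)·2.119·0.4154^(2/3)·√0.00066 = 0.9779 m³/s.
Channel B: Flow area A = b·y = 2.64 × 3.07 = 8.105 m². Wetted perimeter P = b + 2y = 2.64 + 2×3.07 = 8.78 m. Hydraulic radius R = A/P = 8.105/8.78 = 0.9231 m. Q_B = (1/0.031)·8.105·0.9231^(2/3)·√0.00066 = 6.368 m³/s.
Q_A = 0.9779 m³/s vs Q_B = 6.368 m³/s, so channel B carries more.

channel B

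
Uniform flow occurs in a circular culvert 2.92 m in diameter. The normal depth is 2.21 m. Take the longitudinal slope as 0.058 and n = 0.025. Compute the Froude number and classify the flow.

supercritical

For a circular section of diameter D = 2.92 m at depth y = 2.21 m, the central angle is θ = 2 arccos(1 − 2y/D) = 4.221 rad. Then A = (D²/8)(θ − sin θ) = 5.438 m² and P = Dθ/2 = 6.162 m.
Hydraulic radius R = A/P = 5.438/6.162 = 0.8825 m.
V = (1/n) R^(2/3) √S = (1/0.025) × 0.8825^(2/3) × √0.058 = 8.863 m/s. Hydraulic depth D_h = A/T = 5.438/2.505 = 2.171 m.
Froude number Fr = V/√(g·D_h) = 8.863/√(9.81×2.171) = 1.92, which is greater than 1, so the flow is supercritical.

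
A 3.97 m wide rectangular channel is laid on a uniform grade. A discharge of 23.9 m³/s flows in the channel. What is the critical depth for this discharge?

y_c = 1.55 m

For a rectangular channel, critical depth y_c = (q²/g)^(1/3) where q = Q/b = 23.9/3.97 = 6.02 m²/s.
So y_c = (6.02²/9.81)^(1/3) = 1.55 m.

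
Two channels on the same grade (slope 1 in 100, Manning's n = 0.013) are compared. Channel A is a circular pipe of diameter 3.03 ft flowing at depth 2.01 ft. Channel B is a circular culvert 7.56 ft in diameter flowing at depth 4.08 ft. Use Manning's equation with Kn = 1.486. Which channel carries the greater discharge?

channel B

Channel A: For a circular section of diameter D = 3.03 ft at depth y = 2.01 ft, the central angle is θ = 2 arccos(1 − 2y/D) = 3.807 rad. Then A = (D²/8)(θ − sin θ) = 5.078 ft² and P = Dθ/2 = 5.768 ft. Hydraulic radius R = A/P = 5.078/5.768 = 0.8804 ft. Q_A = (1.486/0.013)·5.078·0.8804^(2/3)·√0.01 = 53.32 ft³/s.
Channel B: For a circular section of diameter D = 7.56 ft at depth y = 4.08 ft, the central angle is θ = 2 arccos(1 − 2y/D) = 3.3 rad. Then A = (D²/8)(θ − sin θ) = 24.71 ft² and P = Dθ/2 = 12.48 ft. Hydraulic radius R = A/P = 24.71/12.48 = 1.981 ft. Q_B = (1.486/0.013)·24.71·1.981^(2/3)·√0.01 = 445.5 ft³/s.
Q_A = 53.32 ft³/s vs Q_B = 445.5 ft³/s, so channel B carries more.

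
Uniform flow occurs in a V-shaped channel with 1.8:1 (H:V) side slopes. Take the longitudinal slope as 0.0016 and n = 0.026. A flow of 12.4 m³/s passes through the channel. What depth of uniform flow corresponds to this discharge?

Manning's equation rearranged: A R^(2/3) = nQ / (1·√S) = 0.026 × 12.4 / (√0.0016) = 8.06.
At y = 1.76 m: A R^(2/3) = 4.681 — low.
At y = 2.16 m: A R^(2/3) = 8.082 — ≈ 8.06.

y_n = 2.16 m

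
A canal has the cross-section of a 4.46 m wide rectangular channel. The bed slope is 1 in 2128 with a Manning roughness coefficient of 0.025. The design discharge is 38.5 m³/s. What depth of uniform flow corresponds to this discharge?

y_n = 7.01 m

Manning's equation rearranged: A R^(2/3) = nQ / (1·√S) = 0.025 × 38.5 / (√0.0004699) = 44.4.
Try y = 8.8 m: A R^(2/3) = 57.63 — too large.
Try y = 5.91 m: A R^(2/3) = 36.34 — too small.
Try y = 7.01 m: A R^(2/3) = 44.39 — close enough.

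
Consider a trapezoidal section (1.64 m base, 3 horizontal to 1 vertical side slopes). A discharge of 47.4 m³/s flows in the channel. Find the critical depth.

At critical depth, Q² T / (g A³) = 1, i.e. A³/T = Q²/g = 47.4²/9.81 = 229.
At y = 1.61 m: A³/T = 100 — low.
At y = 2.22 m: A³/T = 418.2 — high.
At y = 1.94 m: A³/T = 228.3 — close enough.

y_c = 1.94 m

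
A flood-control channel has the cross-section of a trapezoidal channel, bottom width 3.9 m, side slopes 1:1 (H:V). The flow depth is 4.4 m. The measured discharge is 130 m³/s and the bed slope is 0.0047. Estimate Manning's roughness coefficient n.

n = 0.0329

With bottom width b = 3.9 m and side slope z = 1: A = (b + zy)y = (3.9 + 1×4.4)×4.4 = 36.52 m²; P = b + 2y√(1+z²) = 3.9 + 2×4.4×1.414 = 16.35 m.
Hydraulic radius R = A/P = 36.52/16.35 = 2.234 m.
Rearranging Manning's equation: n = (1/Q) A R^(2/3) S^(1/2) = (1/130) × 36.52 × 2.234^(2/3) × √0.0047 = 0.0329.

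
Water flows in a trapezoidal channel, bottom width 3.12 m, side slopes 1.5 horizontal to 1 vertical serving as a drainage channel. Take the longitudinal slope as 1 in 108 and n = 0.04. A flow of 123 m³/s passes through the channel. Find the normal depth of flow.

Manning's equation rearranged: A R^(2/3) = nQ / (1·√S) = 0.04 × 123 / (√0.009259) = 51.13.
At y = 2.93 m: A R^(2/3) = 30.24 — low.
At y = 4.2 m: A R^(2/3) = 66.24 — high.
At y = 3.74 m: A R^(2/3) = 51.25 — matches.

y_n = 3.74 m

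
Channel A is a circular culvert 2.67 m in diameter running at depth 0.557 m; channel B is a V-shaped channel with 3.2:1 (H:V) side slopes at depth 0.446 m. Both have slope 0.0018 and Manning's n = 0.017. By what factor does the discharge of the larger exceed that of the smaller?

Channel A: For a circular section of diameter D = 2.67 m at depth y = 0.557 m, the central angle is θ = 2 arccos(1 − 2y/D) = 1.897 rad. Then A = (D²/8)(θ − sin θ) = 0.8467 m² and P = Dθ/2 = 2.533 m. Hydraulic radius R = A/P = 0.8467/2.533 = 0.3343 m. Q_A = (1/0.017)·0.8467·0.3343^(2/3)·√0.0018 = 1.018 m³/s.
Channel B: For a triangular section with side slope z = 3.2: A = zy² = 3.2×0.446² = 0.6365 m²; P = 2y√(1+z²) = 2×0.446×3.353 = 2.991 m. Hydraulic radius R = A/P = 0.6365/2.991 = 0.2128 m. Q_B = (1/0.017)·0.6365·0.2128^(2/3)·√0.0018 = 0.5663 m³/s.
The larger discharge is 1.018 m³/s and the smaller is 0.5663 m³/s; the ratio is 1.8.

1.8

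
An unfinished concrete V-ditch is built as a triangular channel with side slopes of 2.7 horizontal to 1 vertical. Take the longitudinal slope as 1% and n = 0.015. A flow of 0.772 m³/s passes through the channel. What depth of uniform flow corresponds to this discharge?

Manning's equation rearranged: A R^(2/3) = nQ / (1·√S) = 0.015 × 0.772 / (√0.01) = 0.1158.
Try y = 0.404 m: A R^(2/3) = 0.1454 — too large.
Try y = 0.371 m: A R^(2/3) = 0.1158 — matches.

y_n = 0.371 m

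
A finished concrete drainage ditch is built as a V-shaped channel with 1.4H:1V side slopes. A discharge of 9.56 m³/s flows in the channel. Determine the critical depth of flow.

At critical depth, Q² T / (g A³) = 1, i.e. A³/T = Q²/g = 9.56²/9.81 = 9.316.
At y = 1.24 m: A³/T = 2.873 — too small.
At y = 1.83 m: A³/T = 20.11 — too large.
At y = 1.57 m: A³/T = 9.348 — ≈ 9.316.

y_c = 1.57 m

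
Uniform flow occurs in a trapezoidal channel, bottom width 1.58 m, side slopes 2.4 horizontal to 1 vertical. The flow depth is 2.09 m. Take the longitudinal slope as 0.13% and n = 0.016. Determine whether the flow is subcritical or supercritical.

With bottom width b = 1.58 m and side slope z = 2.4: A = (b + zy)y = (1.58 + 2.4×2.09)×2.09 = 13.79 m²; P = b + 2y√(1+z²) = 1.58 + 2×2.09×2.6 = 12.45 m.
Hydraulic radius R = A/P = 13.79/12.45 = 1.107 m.
V = (1/n) R^(2/3) √S = (1/0.016) × 1.107^(2/3) × √0.0013 = 2.412 m/s. Hydraulic depth D_h = A/T = 13.79/11.61 = 1.187 m.
Froude number Fr = V/√(g·D_h) = 2.412/√(9.81×1.187) = 0.707, which is less than 1, so the flow is subcritical.

subcritical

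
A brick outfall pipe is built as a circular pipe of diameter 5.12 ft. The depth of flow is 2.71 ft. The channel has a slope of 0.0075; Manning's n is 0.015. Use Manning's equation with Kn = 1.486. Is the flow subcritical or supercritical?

supercritical

For a circular section of diameter D = 5.12 ft at depth y = 2.71 ft, the central angle is θ = 2 arccos(1 − 2y/D) = 3.259 rad. Then A = (D²/8)(θ − sin θ) = 11.06 ft² and P = Dθ/2 = 8.343 ft.
Hydraulic radius R = A/P = 11.06/8.343 = 1.326 ft.
V = (1.486/n) R^(2/3) √S = (1.486/0.015) × 1.326^(2/3) × √0.0075 = 10.35 ft/s. Hydraulic depth D_h = A/T = 11.06/5.111 = 2.164 ft.
Froude number Fr = V/√(g·D_h) = 10.35/√(32.2×2.164) = 1.24, which is greater than 1, so the flow is supercritical.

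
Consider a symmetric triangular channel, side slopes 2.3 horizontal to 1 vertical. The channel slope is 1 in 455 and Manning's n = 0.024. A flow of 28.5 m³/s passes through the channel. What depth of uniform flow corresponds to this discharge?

Manning's equation rearranged: A R^(2/3) = nQ / (1·√S) = 0.024 × 28.5 / (√0.002198) = 14.59.
Try y = 1.75 m: A R^(2/3) = 6.082 — low.
Try y = 2.43 m: A R^(2/3) = 14.6 — matches.

y_n = 2.43 m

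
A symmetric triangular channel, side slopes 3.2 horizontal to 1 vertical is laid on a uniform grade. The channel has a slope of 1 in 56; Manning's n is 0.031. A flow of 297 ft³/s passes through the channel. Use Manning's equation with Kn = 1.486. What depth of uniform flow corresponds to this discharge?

Manning's equation rearranged: A R^(2/3) = nQ / (1.486·√S) = 0.031 × 297 / (1.486 × √0.01786) = 46.37.
Trying y = 4.07 ft: A R^(2/3) = 82.52 — too large.
Trying y = 2.36 ft: A R^(2/3) = 19.29 — too small.
Trying y = 3.28 ft: A R^(2/3) = 46.41 — matches.

y_n = 3.28 ft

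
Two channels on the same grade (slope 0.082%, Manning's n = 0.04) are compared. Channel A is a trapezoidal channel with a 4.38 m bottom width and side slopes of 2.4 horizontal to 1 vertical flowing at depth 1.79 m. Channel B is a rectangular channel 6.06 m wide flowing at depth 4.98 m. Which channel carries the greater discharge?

channel B

Channel A: With bottom width b = 4.38 m and side slope z = 2.4: A = (b + zy)y = (4.38 + 2.4×1.79)×1.79 = 15.53 m²; P = b + 2y√(1+z²) = 4.38 + 2×1.79×2.6 = 13.69 m. Hydraulic radius R = A/P = 15.53/13.69 = 1.135 m. Q_A = (1/0.04)·15.53·1.135^(2/3)·√0.00082 = 12.09 m³/s.
Channel B: Flow area A = b·y = 6.06 × 4.98 = 30.18 m². Wetted perimeter P = b + 2y = 6.06 + 2×4.98 = 16.02 m. Hydraulic radius R = A/P = 30.18/16.02 = 1.884 m. Q_B = (1/0.04)·30.18·1.884^(2/3)·√0.00082 = 32.95 m³/s.
Q_A = 12.09 m³/s vs Q_B = 32.95 m³/s, so channel B carries more.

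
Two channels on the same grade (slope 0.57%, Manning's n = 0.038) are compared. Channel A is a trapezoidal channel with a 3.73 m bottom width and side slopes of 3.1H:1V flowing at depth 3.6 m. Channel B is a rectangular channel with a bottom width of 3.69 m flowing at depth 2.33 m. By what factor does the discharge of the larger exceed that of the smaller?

9.62

Channel A: With bottom width b = 3.73 m and side slope z = 3.1: A = (b + zy)y = (3.73 + 3.1×3.6)×3.6 = 53.6 m²; P = b + 2y√(1+z²) = 3.73 + 2×3.6×3.257 = 27.18 m. Hydraulic radius R = A/P = 53.6/27.18 = 1.972 m. Q_A = (1/0.038)·53.6·1.972^(2/3)·√0.0057 = 167.5 m³/s.
Channel B: Flow area A = b·y = 3.69 × 2.33 = 8.598 m². Wetted perimeter P = b + 2y = 3.69 + 2×2.33 = 8.35 m. Hydraulic radius R = A/P = 8.598/8.35 = 1.03 m. Q_B = (1/0.038)·8.598·1.03^(2/3)·√0.0057 = 17.42 m³/s.
The larger discharge is 167.5 m³/s and the smaller is 17.42 m³/s; the ratio is 9.62.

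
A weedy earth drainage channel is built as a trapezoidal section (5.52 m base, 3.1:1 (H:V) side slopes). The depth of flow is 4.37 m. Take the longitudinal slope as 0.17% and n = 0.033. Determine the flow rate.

Q = 189 m³/s

With bottom width b = 5.52 m and side slope z = 3.1: A = (b + zy)y = (5.52 + 3.1×4.37)×4.37 = 83.32 m²; P = b + 2y√(1+z²) = 5.52 + 2×4.37×3.257 = 33.99 m.
Hydraulic radius R = A/P = 83.32/33.99 = 2.451 m.
Manning's equation: Q = (1/n) A R^(2/3) S^(1/2) = (1/0.033) × 83.32 × 2.451^(2/3) × 0.0017^(1/2) = 189 m³/s.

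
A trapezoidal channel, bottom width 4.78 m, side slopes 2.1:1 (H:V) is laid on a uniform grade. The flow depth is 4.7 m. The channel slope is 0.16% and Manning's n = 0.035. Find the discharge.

Q = 148 m³/s

With bottom width b = 4.78 m and side slope z = 2.1: A = (b + zy)y = (4.78 + 2.1×4.7)×4.7 = 68.86 m²; P = b + 2y√(1+z²) = 4.78 + 2×4.7×2.326 = 26.64 m.
Hydraulic radius R = A/P = 68.86/26.64 = 2.584 m.
Manning's equation: Q = (1/n) A R^(2/3) S^(1/2) = (1/0.035) × 68.86 × 2.584^(2/3) × 0.0016^(1/2) = 148 m³/s.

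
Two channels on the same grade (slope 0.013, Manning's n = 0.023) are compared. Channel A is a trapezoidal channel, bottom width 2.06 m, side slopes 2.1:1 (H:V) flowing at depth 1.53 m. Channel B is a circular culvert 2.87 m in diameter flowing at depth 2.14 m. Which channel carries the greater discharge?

channel A

Channel A: With bottom width b = 2.06 m and side slope z = 2.1: A = (b + zy)y = (2.06 + 2.1×1.53)×1.53 = 8.068 m²; P = b + 2y√(1+z²) = 2.06 + 2×1.53×2.326 = 9.177 m. Hydraulic radius R = A/P = 8.068/9.177 = 0.8791 m. Q_A = (1/0.023)·8.068·0.8791^(2/3)·√0.013 = 36.7 m³/s.
Channel B: For a circular section of diameter D = 2.87 m at depth y = 2.14 m, the central angle is θ = 2 arccos(1 − 2y/D) = 4.169 rad. Then A = (D²/8)(θ − sin θ) = 5.173 m² and P = Dθ/2 = 5.982 m. Hydraulic radius R = A/P = 5.173/5.982 = 0.8648 m. Q_B = (1/0.023)·5.173·0.8648^(2/3)·√0.013 = 23.28 m³/s.
Q_A = 36.7 m³/s vs Q_B = 23.28 m³/s, so channel A carries more.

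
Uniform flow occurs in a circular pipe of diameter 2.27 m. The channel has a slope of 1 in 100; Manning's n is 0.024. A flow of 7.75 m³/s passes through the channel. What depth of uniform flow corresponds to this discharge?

Manning's equation rearranged: A R^(2/3) = nQ / (1·√S) = 0.024 × 7.75 / (√0.01) = 1.86.
Try y = 1.68 m: A R^(2/3) = 2.49 — too large.
Try y = 0.999 m: A R^(2/3) = 1.111 — too small.
Try y = 1.36 m: A R^(2/3) = 1.86 — close enough.

y_n = 1.36 m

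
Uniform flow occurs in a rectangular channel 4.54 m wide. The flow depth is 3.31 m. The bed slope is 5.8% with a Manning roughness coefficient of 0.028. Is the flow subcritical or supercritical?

Flow area A = b·y = 4.54 × 3.31 = 15.03 m². Wetted perimeter P = b + 2y = 4.54 + 2×3.31 = 11.16 m.
Hydraulic radius R = A/P = 15.03/11.16 = 1.347 m.
V = (1/n) R^(2/3) √S = (1/0.028) × 1.347^(2/3) × √0.058 = 10.49 m/s. Hydraulic depth D_h = A/T = 15.03/4.54 = 3.31 m.
Froude number Fr = V/√(g·D_h) = 10.49/√(9.81×3.31) = 1.84, which is greater than 1, so the flow is supercritical.

supercritical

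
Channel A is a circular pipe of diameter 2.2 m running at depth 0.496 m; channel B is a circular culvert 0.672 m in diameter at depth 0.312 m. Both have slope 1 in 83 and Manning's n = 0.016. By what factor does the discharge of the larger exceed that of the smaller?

Channel A: For a circular section of diameter D = 2.2 m at depth y = 0.496 m, the central angle is θ = 2 arccos(1 − 2y/D) = 1.979 rad. Then A = (D²/8)(θ − sin θ) = 0.642 m² and P = Dθ/2 = 2.177 m. Hydraulic radius R = A/P = 0.642/2.177 = 0.2949 m. Q_A = (1/0.016)·0.642·0.2949^(2/3)·√0.01205 = 1.952 m³/s.
Channel B: For a circular section of diameter D = 0.672 m at depth y = 0.312 m, the central angle is θ = 2 arccos(1 − 2y/D) = 2.999 rad. Then A = (D²/8)(θ − sin θ) = 0.1612 m² and P = Dθ/2 = 1.008 m. Hydraulic radius R = A/P = 0.1612/1.008 = 0.16 m. Q_B = (1/0.016)·0.1612·0.16^(2/3)·√0.01205 = 0.326 m³/s.
The larger discharge is 1.952 m³/s and the smaller is 0.326 m³/s; the ratio is 5.99.

5.99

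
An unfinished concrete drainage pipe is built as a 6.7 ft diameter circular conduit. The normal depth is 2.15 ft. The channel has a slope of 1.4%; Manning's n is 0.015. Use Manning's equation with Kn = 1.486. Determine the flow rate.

Q = 130 ft³/s

For a circular section of diameter D = 6.7 ft at depth y = 2.15 ft, the central angle is θ = 2 arccos(1 − 2y/D) = 2.409 rad. Then A = (D²/8)(θ − sin θ) = 9.764 ft² and P = Dθ/2 = 8.07 ft.
Hydraulic radius R = A/P = 9.764/8.07 = 1.21 ft.
Manning's equation: Q = (1.486/n) A R^(2/3) S^(1/2) = (1.486/0.015) × 9.764 × 1.21^(2/3) × 0.014^(1/2) = 130 ft³/s.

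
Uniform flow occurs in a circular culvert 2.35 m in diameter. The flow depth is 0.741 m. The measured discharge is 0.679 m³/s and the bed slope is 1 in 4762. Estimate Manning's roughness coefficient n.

For a circular section of diameter D = 2.35 m at depth y = 0.741 m, the central angle is θ = 2 arccos(1 − 2y/D) = 2.385 rad. Then A = (D²/8)(θ − sin θ) = 1.172 m² and P = Dθ/2 = 2.802 m.
Hydraulic radius R = A/P = 1.172/2.802 = 0.4184 m.
Rearranging Manning's equation: n = (1/Q) A R^(2/3) S^(1/2) = (1/0.679) × 1.172 × 0.4184^(2/3) × √0.00021 = 0.014.

n = 0.014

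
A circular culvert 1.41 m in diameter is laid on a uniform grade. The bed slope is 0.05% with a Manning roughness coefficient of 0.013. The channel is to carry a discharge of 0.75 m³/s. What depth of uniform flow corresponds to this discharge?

Manning's equation rearranged: A R^(2/3) = nQ / (1·√S) = 0.013 × 0.75 / (√0.0005) = 0.436.
At y = 0.903 m: A R^(2/3) = 0.5769 — over.
At y = 0.754 m: A R^(2/3) = 0.4359 — ≈ 0.436.

y_n = 0.754 m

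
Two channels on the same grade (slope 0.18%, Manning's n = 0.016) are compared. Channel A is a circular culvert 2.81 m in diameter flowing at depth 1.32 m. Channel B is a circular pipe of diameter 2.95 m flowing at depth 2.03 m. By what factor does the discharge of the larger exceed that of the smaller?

Channel A: For a circular section of diameter D = 2.81 m at depth y = 1.32 m, the central angle is θ = 2 arccos(1 − 2y/D) = 3.021 rad. Then A = (D²/8)(θ − sin θ) = 2.862 m² and P = Dθ/2 = 4.244 m. Hydraulic radius R = A/P = 2.862/4.244 = 0.6744 m. Q_A = (1/0.016)·2.862·0.6744^(2/3)·√0.0018 = 5.836 m³/s.
Channel B: For a circular section of diameter D = 2.95 m at depth y = 2.03 m, the central angle is θ = 2 arccos(1 − 2y/D) = 3.913 rad. Then A = (D²/8)(θ − sin θ) = 5.015 m² and P = Dθ/2 = 5.772 m. Hydraulic radius R = A/P = 5.015/5.772 = 0.8689 m. Q_B = (1/0.016)·5.015·0.8689^(2/3)·√0.0018 = 12.11 m³/s.
The larger discharge is 12.11 m³/s and the smaller is 5.836 m³/s; the ratio is 2.07.

2.07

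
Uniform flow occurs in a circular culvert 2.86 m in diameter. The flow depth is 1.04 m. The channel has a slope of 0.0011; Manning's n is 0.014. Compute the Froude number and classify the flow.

subcritical

For a circular section of diameter D = 2.86 m at depth y = 1.04 m, the central angle is θ = 2 arccos(1 − 2y/D) = 2.589 rad. Then A = (D²/8)(θ − sin θ) = 2.111 m² and P = Dθ/2 = 3.702 m.
Hydraulic radius R = A/P = 2.111/3.702 = 0.5701 m.
V = (1/n) R^(2/3) √S = (1/0.014) × 0.5701^(2/3) × √0.0011 = 1.629 m/s. Hydraulic depth D_h = A/T = 2.111/2.752 = 0.7671 m.
Froude number Fr = V/√(g·D_h) = 1.629/√(9.81×0.7671) = 0.594, which is less than 1, so the flow is subcritical.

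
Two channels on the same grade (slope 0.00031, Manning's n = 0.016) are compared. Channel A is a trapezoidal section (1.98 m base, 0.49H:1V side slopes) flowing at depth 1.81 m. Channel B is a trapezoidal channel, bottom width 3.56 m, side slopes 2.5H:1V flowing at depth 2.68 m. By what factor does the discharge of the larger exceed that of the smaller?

Channel A: With bottom width b = 1.98 m and side slope z = 0.49: A = (b + zy)y = (1.98 + 0.49×1.81)×1.81 = 5.189 m²; P = b + 2y√(1+z²) = 1.98 + 2×1.81×1.114 = 6.011 m. Hydraulic radius R = A/P = 5.189/6.011 = 0.8632 m. Q_A = (1/0.016)·5.189·0.8632^(2/3)·√0.00031 = 5.177 m³/s.
Channel B: With bottom width b = 3.56 m and side slope z = 2.5: A = (b + zy)y = (3.56 + 2.5×2.68)×2.68 = 27.5 m²; P = b + 2y√(1+z²) = 3.56 + 2×2.68×2.693 = 17.99 m. Hydraulic radius R = A/P = 27.5/17.99 = 1.528 m. Q_B = (1/0.016)·27.5·1.528^(2/3)·√0.00031 = 40.15 m³/s.
The larger discharge is 40.15 m³/s and the smaller is 5.177 m³/s; the ratio is 7.75.

7.75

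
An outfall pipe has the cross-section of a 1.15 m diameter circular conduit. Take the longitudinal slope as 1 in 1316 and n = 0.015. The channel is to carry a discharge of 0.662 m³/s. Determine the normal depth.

y_n = 0.775 m

Manning's equation rearranged: A R^(2/3) = nQ / (1·√S) = 0.015 × 0.662 / (√0.0007599) = 0.3602.
Try y = 0.67 m: A R^(2/3) = 0.2905 — too small.
Try y = 0.894 m: A R^(2/3) = 0.4294 — too large.
Try y = 0.775 m: A R^(2/3) = 0.36 — matches.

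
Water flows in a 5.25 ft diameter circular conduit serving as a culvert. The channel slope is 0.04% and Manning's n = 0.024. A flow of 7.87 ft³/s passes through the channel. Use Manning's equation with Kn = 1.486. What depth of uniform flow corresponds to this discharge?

y_n = 1.77 ft

Manning's equation rearranged: A R^(2/3) = nQ / (1.486·√S) = 0.024 × 7.87 / (1.486 × √0.0004) = 6.355.
At y = 1.45 ft: A R^(2/3) = 4.326 — short.
At y = 2 ft: A R^(2/3) = 7.994 — over.
At y = 1.77 ft: A R^(2/3) = 6.357 — matches.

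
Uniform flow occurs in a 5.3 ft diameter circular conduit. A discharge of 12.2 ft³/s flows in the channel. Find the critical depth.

At critical depth, Q² T / (g A³) = 1, i.e. A³/T = Q²/g = 12.2²/32.2 = 4.622.
At y = 1.18 ft: A³/T = 11.12 — high.
At y = 0.701 ft: A³/T = 1.438 — low.
At y = 0.943 ft: A³/T = 4.62 — ≈ 4.622.

y_c = 0.943 ft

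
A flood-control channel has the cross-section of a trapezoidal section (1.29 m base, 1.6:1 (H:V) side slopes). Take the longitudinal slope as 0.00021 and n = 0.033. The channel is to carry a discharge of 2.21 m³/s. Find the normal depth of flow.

Manning's equation rearranged: A R^(2/3) = nQ / (1·√S) = 0.033 × 2.21 / (√0.00021) = 5.033.
Try y = 1.06 m: A R^(2/3) = 2.247 — too small.
Try y = 1.86 m: A R^(2/3) = 7.695 — too large.
Try y = 1.54 m: A R^(2/3) = 5.04 — ≈ 5.033.

y_n = 1.54 m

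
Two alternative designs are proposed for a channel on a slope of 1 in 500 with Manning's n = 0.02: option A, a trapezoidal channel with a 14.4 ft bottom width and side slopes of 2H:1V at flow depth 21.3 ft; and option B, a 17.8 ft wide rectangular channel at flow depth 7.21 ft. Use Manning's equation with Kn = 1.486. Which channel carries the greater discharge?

Channel A: With bottom width b = 14.4 ft and side slope z = 2: A = (b + zy)y = (14.4 + 2×21.3)×21.3 = 1214 ft²; P = b + 2y√(1+z²) = 14.4 + 2×21.3×2.236 = 109.7 ft. Hydraulic radius R = A/P = 1214/109.7 = 11.07 ft. Q_A = (1.486/0.02)·1214·11.07^(2/3)·√0.002 = 20040 ft³/s.
Channel B: Flow area A = b·y = 17.8 × 7.21 = 128.3 ft². Wetted perimeter P = b + 2y = 17.8 + 2×7.21 = 32.22 ft. Hydraulic radius R = A/P = 128.3/32.22 = 3.983 ft. Q_B = (1.486/0.02)·128.3·3.983^(2/3)·√0.002 = 1072 ft³/s.
Q_A = 20040 ft³/s vs Q_B = 1072 ft³/s, so channel A carries more.

channel A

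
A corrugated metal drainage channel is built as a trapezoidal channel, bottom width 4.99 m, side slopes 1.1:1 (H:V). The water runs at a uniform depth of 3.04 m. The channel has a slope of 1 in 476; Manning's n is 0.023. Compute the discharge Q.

With bottom width b = 4.99 m and side slope z = 1.1: A = (b + zy)y = (4.99 + 1.1×3.04)×3.04 = 25.34 m²; P = b + 2y√(1+z²) = 4.99 + 2×3.04×1.487 = 14.03 m.
Hydraulic radius R = A/P = 25.34/14.03 = 1.806 m.
Manning's equation: Q = (1/n) A R^(2/3) S^(1/2) = (1/0.023) × 25.34 × 1.806^(2/3) × 0.002101^(1/2) = 74.9 m³/s.

Q = 74.9 m³/s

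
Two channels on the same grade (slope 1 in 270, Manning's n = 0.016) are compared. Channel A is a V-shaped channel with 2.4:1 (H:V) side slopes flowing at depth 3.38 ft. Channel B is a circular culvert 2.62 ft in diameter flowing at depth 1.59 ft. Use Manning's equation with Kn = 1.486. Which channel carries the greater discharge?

Channel A: For a triangular section with side slope z = 2.4: A = zy² = 2.4×3.38² = 27.42 ft²; P = 2y√(1+z²) = 2×3.38×2.6 = 17.58 ft. Hydraulic radius R = A/P = 27.42/17.58 = 1.56 ft. Q_A = (1.486/0.016)·27.42·1.56^(2/3)·√0.003704 = 208.5 ft³/s.
Channel B: For a circular section of diameter D = 2.62 ft at depth y = 1.59 ft, the central angle is θ = 2 arccos(1 − 2y/D) = 3.572 rad. Then A = (D²/8)(θ − sin θ) = 3.424 ft² and P = Dθ/2 = 4.68 ft. Hydraulic radius R = A/P = 3.424/4.68 = 0.7316 ft. Q_B = (1.486/0.016)·3.424·0.7316^(2/3)·√0.003704 = 15.71 ft³/s.
Q_A = 208.5 ft³/s vs Q_B = 15.71 ft³/s, so channel A carries more.

channel A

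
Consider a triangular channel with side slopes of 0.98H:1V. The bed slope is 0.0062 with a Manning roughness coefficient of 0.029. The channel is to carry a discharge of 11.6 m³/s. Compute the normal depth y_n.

y_n = 2.26 m

Manning's equation rearranged: A R^(2/3) = nQ / (1·√S) = 0.029 × 11.6 / (√0.0062) = 4.272.
At y = 1.71 m: A R^(2/3) = 2.035 — short.
At y = 2.69 m: A R^(2/3) = 6.812 — over.
At y = 2.26 m: A R^(2/3) = 4.281 — ≈ 4.272.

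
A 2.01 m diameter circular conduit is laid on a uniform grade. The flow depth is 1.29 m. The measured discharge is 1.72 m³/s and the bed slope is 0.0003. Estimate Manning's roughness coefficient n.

For a circular section of diameter D = 2.01 m at depth y = 1.29 m, the central angle is θ = 2 arccos(1 − 2y/D) = 3.717 rad. Then A = (D²/8)(θ − sin θ) = 2.152 m² and P = Dθ/2 = 3.735 m.
Hydraulic radius R = A/P = 2.152/3.735 = 0.576 m.
Rearranging Manning's equation: n = (1/Q) A R^(2/3) S^(1/2) = (1/1.72) × 2.152 × 0.576^(2/3) × √0.0003 = 0.015.

n = 0.015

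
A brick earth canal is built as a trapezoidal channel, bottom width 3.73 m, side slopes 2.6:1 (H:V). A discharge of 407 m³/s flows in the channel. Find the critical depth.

At critical depth, Q² T / (g A³) = 1, i.e. A³/T = Q²/g = 407²/9.81 = 16890.
Try y = 5.3 m: A³/T = 25540 — too large.
Try y = 3.79 m: A³/T = 5822 — too small.
Try y = 4.83 m: A³/T = 16880 — close enough.

y_c = 4.83 m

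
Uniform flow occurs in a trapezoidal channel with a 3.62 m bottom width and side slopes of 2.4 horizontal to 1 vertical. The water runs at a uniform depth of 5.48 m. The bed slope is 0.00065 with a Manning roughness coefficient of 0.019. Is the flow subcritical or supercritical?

With bottom width b = 3.62 m and side slope z = 2.4: A = (b + zy)y = (3.62 + 2.4×5.48)×5.48 = 91.91 m²; P = b + 2y√(1+z²) = 3.62 + 2×5.48×2.6 = 32.12 m.
Hydraulic radius R = A/P = 91.91/32.12 = 2.862 m.
V = (1/n) R^(2/3) √S = (1/0.019) × 2.862^(2/3) × √0.00065 = 2.705 m/s. Hydraulic depth D_h = A/T = 91.91/29.92 = 3.071 m.
Froude number Fr = V/√(g·D_h) = 2.705/√(9.81×3.071) = 0.493, which is less than 1, so the flow is subcritical.

subcritical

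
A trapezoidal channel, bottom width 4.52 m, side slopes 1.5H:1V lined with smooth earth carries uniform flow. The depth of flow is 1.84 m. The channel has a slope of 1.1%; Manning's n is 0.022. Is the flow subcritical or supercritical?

With bottom width b = 4.52 m and side slope z = 1.5: A = (b + zy)y = (4.52 + 1.5×1.84)×1.84 = 13.4 m²; P = b + 2y√(1+z²) = 4.52 + 2×1.84×1.803 = 11.15 m.
Hydraulic radius R = A/P = 13.4/11.15 = 1.201 m.
V = (1/n) R^(2/3) √S = (1/0.022) × 1.201^(2/3) × √0.011 = 5.386 m/s. Hydraulic depth D_h = A/T = 13.4/10.04 = 1.334 m.
Froude number Fr = V/√(g·D_h) = 5.386/√(9.81×1.334) = 1.49, which is greater than 1, so the flow is supercritical.

supercritical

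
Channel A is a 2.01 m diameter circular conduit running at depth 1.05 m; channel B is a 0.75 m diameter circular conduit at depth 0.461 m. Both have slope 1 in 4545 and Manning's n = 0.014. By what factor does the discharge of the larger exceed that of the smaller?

10.7

Channel A: For a circular section of diameter D = 2.01 m at depth y = 1.05 m, the central angle is θ = 2 arccos(1 − 2y/D) = 3.231 rad. Then A = (D²/8)(θ − sin θ) = 1.677 m² and P = Dθ/2 = 3.247 m. Hydraulic radius R = A/P = 1.677/3.247 = 0.5164 m. Q_A = (1/0.014)·1.677·0.5164^(2/3)·√0.00022 = 1.144 m³/s.
Channel B: For a circular section of diameter D = 0.75 m at depth y = 0.461 m, the central angle is θ = 2 arccos(1 − 2y/D) = 3.604 rad. Then A = (D²/8)(θ − sin θ) = 0.2848 m² and P = Dθ/2 = 1.352 m. Hydraulic radius R = A/P = 0.2848/1.352 = 0.2107 m. Q_B = (1/0.014)·0.2848·0.2107^(2/3)·√0.00022 = 0.1069 m³/s.
The larger discharge is 1.144 m³/s and the smaller is 0.1069 m³/s; the ratio is 10.7.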